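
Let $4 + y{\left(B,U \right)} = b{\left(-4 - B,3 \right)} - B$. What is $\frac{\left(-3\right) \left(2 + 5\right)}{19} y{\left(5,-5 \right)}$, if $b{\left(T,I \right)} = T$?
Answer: $\frac{378}{19} \approx 19.895$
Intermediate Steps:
$y{\left(B,U \right)} = -8 - 2 B$ ($y{\left(B,U \right)} = -4 - \left(4 + 2 B\right) = -8 - 2 B$)
$\frac{\left(-3\right) \left(2 + 5\right)}{19} y{\left(5,-5 \right)} = \frac{\left(-3\right) \left(2 + 5\right)}{19} \left(-8 - 10\right) = \left(-3\right) 7 \cdot \frac{1}{19} \left(-8 - 10\right) = \left(-21\right) \frac{1}{19} \left(-18\right) = \left(- \frac{21}{19}\right) \left(-18\right) = \frac{378}{19}$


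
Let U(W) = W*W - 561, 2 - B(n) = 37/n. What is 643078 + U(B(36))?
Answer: 832703257/1296 ≈ 6.4252e+5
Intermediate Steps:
B(n) = 2 - 37/n
U(W) = -561 + W**2 (U(W) = W**2 - 561 = -561 + W**2)
643078 + U(B(36)) = 643078 + (-561 + (2 - 37/36)**2) = 643078 + (-561 + (35/36)**2) = 643078 + (-561 + 1225/1296) = 643078 - 725831/1296 = 832703257/1296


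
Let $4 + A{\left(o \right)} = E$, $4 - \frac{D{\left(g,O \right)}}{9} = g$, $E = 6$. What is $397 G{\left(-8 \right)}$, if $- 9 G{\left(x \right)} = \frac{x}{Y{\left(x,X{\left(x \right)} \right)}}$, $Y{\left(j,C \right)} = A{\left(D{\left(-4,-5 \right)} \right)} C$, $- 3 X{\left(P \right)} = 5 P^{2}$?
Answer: $- \frac{397}{240} \approx -1.6542$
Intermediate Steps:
$D{\left(g,O \right)} = 36 - 9 g$
$A{\left(o \right)} = 2$ ($A{\left(o \right)} = -4 + 6 = 2$)
$X{\left(P \right)} = - \frac{5 P^{2}}{3}$
$Y{\left(j,C \right)} = 2 C$
$G{\left(x \right)} = \frac{1}{30 x}$ ($G{\left(x \right)} = - \frac{x \frac{1}{2 \left(- \frac{5 x^{2}}{3}\right)}}{9} = - \frac{x \frac{1}{\left(- \frac{10}{3}\right) x^{2}}}{9} = - \frac{x \left(- \frac{3}{10 x^{2}}\right)}{9} = - \frac{\left(- \frac{3}{10}\right) \frac{1}{x}}{9} = \frac{1}{30 x}$)
$397 G{\left(-8 \right)} = 397 \frac{1}{30 \left(-8\right)} = 397 \cdot \frac{1}{30} \left(- \frac{1}{8}\right) = 397 \left(- \frac{1}{240}\right) = - \frac{397}{240}$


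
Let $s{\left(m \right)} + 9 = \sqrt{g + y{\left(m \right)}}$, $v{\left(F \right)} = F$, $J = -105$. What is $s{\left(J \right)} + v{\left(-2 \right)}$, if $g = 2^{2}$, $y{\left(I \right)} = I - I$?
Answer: $-9$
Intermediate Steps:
$y{\left(I \right)} = 0$
$g = 4$
$s{\left(m \right)} = -7$ ($s{\left(m \right)} = -9 + \sqrt{4 + 0} = -9 + \sqrt{4} = -9 + 2 = -7$)
$s{\left(J \right)} + v{\left(-2 \right)} = -7 - 2 = -9$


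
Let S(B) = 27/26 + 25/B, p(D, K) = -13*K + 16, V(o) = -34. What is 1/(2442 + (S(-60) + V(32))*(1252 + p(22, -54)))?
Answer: -78/4938419 ≈ -1.5795e-5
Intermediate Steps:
p(D, K) = 16 - 13*K
S(B) = 27/26 + 25/B (S(B) = 27*(1/26) + 25/B = 27/26 + 25/B)
1/(2442 + (S(-60) + V(32))*(1252 + p(22, -54))) = 1/(2442 + ((27/26 + 25/(-60)) - 34)*(1252 + (16 - 13*(-54)))) = 1/(2442 + ((27/26 + 25*(-1/60)) - 34)*(1252 + (16 + 702))) = 1/(2442 + ((27/26 - 5/12) - 34)*(1252 + 718)) = 1/(2442 + (97/156 - 34)*1970) = 1/(2442 - 5207/156*1970) = 1/(2442 - 5128895/78) = 1/(-4938419/78) = -78/4938419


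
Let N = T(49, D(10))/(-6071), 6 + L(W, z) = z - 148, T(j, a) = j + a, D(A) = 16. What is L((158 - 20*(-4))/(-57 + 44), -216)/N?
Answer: 34558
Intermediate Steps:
T(j, a) = a + j
L(W, z) = -154 + z (L(W, z) = -6 + (z - 148) = -6 + (-148 + z) = -154 + z)
N = -5/467 (N = (16 + 49)/(-6071) = 65*(-1/6071) = -5/467 ≈ -0.010707)
L((158 - 20*(-4))/(-57 + 44), -216)/N = (-154 - 216)/(-5/467) = -370*(-467/5) = 34558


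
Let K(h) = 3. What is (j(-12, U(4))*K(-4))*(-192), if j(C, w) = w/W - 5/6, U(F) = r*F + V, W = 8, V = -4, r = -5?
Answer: 2208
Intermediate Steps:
U(F) = -4 - 5*F (U(F) = -5*F - 4 = -4 - 5*F)
j(C, w) = -⅚ + w/8 (j(C, w) = w/8 - 5/6 = w*(⅛) - 5*⅙ = w/8 - ⅚ = -⅚ + w/8)
(j(-12, U(4))*K(-4))*(-192) = ((-⅚ + (-4 - 5*4)/8)*3)*(-192) = ((-⅚ + (-4 - 20)/8)*3)*(-192) = ((-⅚ + (⅛)*(-24))*3)*(-192) = ((-⅚ - 3)*3)*(-192) = -23/6*3*(-192) = -23/2*(-192) = 2208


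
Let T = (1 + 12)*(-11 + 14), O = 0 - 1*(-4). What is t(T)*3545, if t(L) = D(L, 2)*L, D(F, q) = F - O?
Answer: 4838925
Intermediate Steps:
O = 4 (O = 0 + 4 = 4)
D(F, q) = -4 + F (D(F, q) = F - 1*4 = F - 4 = -4 + F)
T = 39 (T = 13*3 = 39)
t(L) = L*(-4 + L) (t(L) = (-4 + L)*L = L*(-4 + L))
t(T)*3545 = (39*(-4 + 39))*3545 = (39*35)*3545 = 1365*3545 = 4838925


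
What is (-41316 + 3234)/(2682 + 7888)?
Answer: -19041/5285 ≈ -3.6028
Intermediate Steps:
(-41316 + 3234)/(2682 + 7888) = -38082/10570 = -38082*1/10570 = -19041/5285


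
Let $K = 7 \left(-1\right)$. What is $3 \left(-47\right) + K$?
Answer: $-148$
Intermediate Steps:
$K = -7$
$3 \left(-47\right) + K = 3 \left(-47\right) - 7 = -141 - 7 = -148$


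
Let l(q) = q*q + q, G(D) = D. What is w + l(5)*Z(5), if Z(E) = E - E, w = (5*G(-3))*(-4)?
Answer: 60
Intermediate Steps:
l(q) = q + q² (l(q) = q² + q = q + q²)
w = 60 (w = (5*(-3))*(-4) = -15*(-4) = 60)
Z(E) = 0
w + l(5)*Z(5) = 60 + (5*(1 + 5))*0 = 60 + (5*6)*0 = 60 + 30*0 = 60 + 0 = 60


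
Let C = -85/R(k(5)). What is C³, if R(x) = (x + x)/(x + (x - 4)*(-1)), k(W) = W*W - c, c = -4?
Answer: -4913000/24389 ≈ -201.44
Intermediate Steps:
k(W) = 4 + W² (k(W) = W*W - 1*(-4) = W² + 4 = 4 + W²)
R(x) = x/2 (R(x) = (2*x)/(x + (-4 + x)*(-1)) = (2*x)/(x + (4 - x)) = (2*x)/4 = (2*x)*(¼) = x/2)
C = -170/29 (C = -85*2/(4 + 5²) = -85*2/(4 + 25) = -85/((½)*29) = -85/29/2 = -85*2/29 = -170/29 ≈ -5.8621)
C³ = (-170/29)³ = -4913000/24389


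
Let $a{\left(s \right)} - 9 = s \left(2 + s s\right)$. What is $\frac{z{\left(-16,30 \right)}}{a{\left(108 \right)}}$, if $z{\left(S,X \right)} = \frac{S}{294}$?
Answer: $- \frac{8}{185210739} \approx -4.3194 \cdot 10^{-8}$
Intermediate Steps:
$z{\left(S,X \right)} = \frac{S}{294}$ ($z{\left(S,X \right)} = S \frac{1}{294} = \frac{S}{294}$)
$a{\left(s \right)} = 9 + s \left(2 + s^{2}\right)$ ($a{\left(s \right)} = 9 + s \left(2 + s s\right) = 9 + s \left(2 + s^{2}\right)$)
$\frac{z{\left(-16,30 \right)}}{a{\left(108 \right)}} = \frac{\frac{1}{294} \left(-16\right)}{9 + 108^{3} + 2 \cdot 108} = - \frac{8}{147 \left(9 + 1259712 + 216\right)} = - \frac{8}{147 \cdot 1259937} = \left(- \frac{8}{147}\right) \frac{1}{1259937} = - \frac{8}{185210739}$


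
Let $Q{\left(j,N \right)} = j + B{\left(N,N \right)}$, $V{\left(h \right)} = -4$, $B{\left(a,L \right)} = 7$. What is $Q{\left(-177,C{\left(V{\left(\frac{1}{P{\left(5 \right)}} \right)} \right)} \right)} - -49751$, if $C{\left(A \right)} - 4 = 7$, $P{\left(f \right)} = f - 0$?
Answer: $49581$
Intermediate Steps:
$P{\left(f \right)} = f$ ($P{\left(f \right)} = f + 0 = f$)
$C{\left(A \right)} = 11$ ($C{\left(A \right)} = 4 + 7 = 11$)
$Q{\left(j,N \right)} = 7 + j$ ($Q{\left(j,N \right)} = j + 7 = 7 + j$)
$Q{\left(-177,C{\left(V{\left(\frac{1}{P{\left(5 \right)}} \right)} \right)} \right)} - -49751 = \left(7 - 177\right) - -49751 = -170 + 49751 = 49581$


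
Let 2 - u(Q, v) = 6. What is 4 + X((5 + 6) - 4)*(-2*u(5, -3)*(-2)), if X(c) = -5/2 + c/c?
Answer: 28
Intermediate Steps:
X(c) = -3/2 (X(c) = -5*1/2 + 1 = -5/2 + 1 = -3/2)
u(Q, v) = -4 (u(Q, v) = 2 - 1*6 = 2 - 6 = -4)
4 + X((5 + 6) - 4)*(-2*u(5, -3)*(-2)) = 4 - 3*(-2*(-4))*(-2)/2 = 4 - 12*(-2) = 4 - 3/2*(-16) = 4 + 24 = 28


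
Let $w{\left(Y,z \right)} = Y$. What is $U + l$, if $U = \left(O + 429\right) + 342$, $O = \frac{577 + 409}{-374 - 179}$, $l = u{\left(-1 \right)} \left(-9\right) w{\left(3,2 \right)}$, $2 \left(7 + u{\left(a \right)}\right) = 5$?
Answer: $\frac{985133}{1106} \approx 890.72$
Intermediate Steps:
$u{\left(a \right)} = - \frac{9}{2}$ ($u{\left(a \right)} = -7 + \frac{1}{2} \cdot 5 = -7 + \frac{5}{2} = - \frac{9}{2}$)
$l = \frac{243}{2}$ ($l = \left(- \frac{9}{2}\right) \left(-9\right) 3 = \frac{81}{2} \cdot 3 = \frac{243}{2} \approx 121.5$)
$O = - \frac{986}{553}$ ($O = \frac{986}{-553} = 986 \left(- \frac{1}{553}\right) = - \frac{986}{553} \approx -1.783$)
$U = \frac{425377}{553}$ ($U = \left(- \frac{986}{553} + 429\right) + 342 = \frac{236251}{553} + 342 = \frac{425377}{553} \approx 769.22$)
$U + l = \frac{425377}{553} + \frac{243}{2} = \frac{985133}{1106}$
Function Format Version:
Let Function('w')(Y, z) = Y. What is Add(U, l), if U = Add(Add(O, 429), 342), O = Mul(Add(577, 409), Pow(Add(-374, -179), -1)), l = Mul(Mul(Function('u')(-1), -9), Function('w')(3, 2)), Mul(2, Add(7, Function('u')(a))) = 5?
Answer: Rational(985133, 1106) ≈ 890.72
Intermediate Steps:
Function('u')(a) = Rational(-9, 2) (Function('u')(a) = Add(-7, Mul(Rational(1, 2), 5)) = Add(-7, Rational(5, 2)) = Rational(-9, 2))
l = Rational(243, 2) (l = Mul(Mul(Rational(-9, 2), -9), 3) = Mul(Rational(81, 2), 3) = Rational(243, 2) ≈ 121.50)
O = Rational(-986, 553) (O = Mul(986, Pow(-553, -1)) = Mul(986, Rational(-1, 553)) = Rational(-986, 553) ≈ -1.7830)
U = Rational(425377, 553) (U = Add(Add(Rational(-986, 553), 429), 342) = Add(Rational(236251, 553), 342) = Rational(425377, 553) ≈ 769.22)
Add(U, l) = Add(Rational(425377, 553), Rational(243, 2)) = Rational(985133, 1106)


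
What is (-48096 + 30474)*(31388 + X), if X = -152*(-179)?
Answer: -1032578712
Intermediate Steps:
X = 27208
(-48096 + 30474)*(31388 + X) = (-48096 + 30474)*(31388 + 27208) = -17622*58596 = -1032578712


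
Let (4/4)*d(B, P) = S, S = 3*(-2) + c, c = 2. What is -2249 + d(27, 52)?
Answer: -2253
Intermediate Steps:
S = -4 (S = 3*(-2) + 2 = -6 + 2 = -4)
d(B, P) = -4
-2249 + d(27, 52) = -2249 - 4 = -2253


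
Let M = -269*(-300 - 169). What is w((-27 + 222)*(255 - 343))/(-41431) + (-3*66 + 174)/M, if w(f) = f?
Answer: 166456032/402075107 ≈ 0.41399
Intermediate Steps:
M = 126161 (M = -269*(-469) = 126161)
w((-27 + 222)*(255 - 343))/(-41431) + (-3*66 + 174)/M = ((-27 + 222)*(255 - 343))/(-41431) + (-3*66 + 174)/126161 = (195*(-88))*(-1/41431) + (-198 + 174)*(1/126161) = -17160*(-1/41431) - 24*1/126161 = 1320/3187 - 24/126161 = 166456032/402075107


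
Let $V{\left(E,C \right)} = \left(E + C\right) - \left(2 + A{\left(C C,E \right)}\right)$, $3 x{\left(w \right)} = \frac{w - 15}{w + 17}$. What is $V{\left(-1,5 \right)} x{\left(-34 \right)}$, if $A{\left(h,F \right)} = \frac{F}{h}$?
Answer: $\frac{49}{25} \approx 1.96$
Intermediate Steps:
$x{\left(w \right)} = \frac{-15 + w}{3 \left(17 + w\right)}$ ($x{\left(w \right)} = \frac{\left(w - 15\right) \frac{1}{w + 17}}{3} = \frac{\left(-15 + w\right) \frac{1}{17 + w}}{3} = \frac{\frac{1}{17 + w} \left(-15 + w\right)}{3} = \frac{-15 + w}{3 \left(17 + w\right)}$)
$V{\left(E,C \right)} = -2 + C + E - \frac{E}{C^{2}}$ ($V{\left(E,C \right)} = \left(E + C\right) - \left(2 + \frac{E}{C C}\right) = \left(C + E\right) - \left(2 + \frac{E}{C^{2}}\right) = -2 + C + E - \frac{E}{C^{2}}$)
$V{\left(-1,5 \right)} x{\left(-34 \right)} = \left(-2 + 5 - 1 - - \frac{1}{25}\right) \frac{-15 - 34}{3 \left(17 - 34\right)} = \left(-2 + 5 - 1 - \left(-1\right) \frac{1}{25}\right) \frac{1}{3} \frac{1}{-17} \left(-49\right) = \left(-2 + 5 - 1 + \frac{1}{25}\right) \frac{1}{3} \left(- \frac{1}{17}\right) \left(-49\right) = \frac{51}{25} \cdot \frac{49}{51} = \frac{49}{25}$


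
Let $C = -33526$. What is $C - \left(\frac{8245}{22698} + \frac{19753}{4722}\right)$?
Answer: $- \frac{3087459185}{92079} \approx -33531.0$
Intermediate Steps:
$C - \left(\frac{8245}{22698} + \frac{19753}{4722}\right) = -33526 - \left(\frac{8245}{22698} + \frac{19753}{4722}\right) = -33526 - \left(8245 \cdot \frac{1}{22698} + 19753 \cdot \frac{1}{4722}\right) = -33526 - \left(\frac{85}{234} + \frac{19753}{4722}\right) = -33526 - \frac{418631}{92079} = - \frac{3087459185}{92079}$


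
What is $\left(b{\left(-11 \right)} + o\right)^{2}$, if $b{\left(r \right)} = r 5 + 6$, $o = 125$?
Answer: $5776$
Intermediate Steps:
$b{\left(r \right)} = 6 + 5 r$ ($b{\left(r \right)} = 5 r + 6 = 6 + 5 r$)
$\left(b{\left(-11 \right)} + o\right)^{2} = \left(\left(6 + 5 \left(-11\right)\right) + 125\right)^{2} = \left(\left(6 - 55\right) + 125\right)^{2} = \left(-49 + 125\right)^{2} = 76^{2} = 5776$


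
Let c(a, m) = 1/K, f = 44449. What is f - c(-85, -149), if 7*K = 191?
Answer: 8489752/191 ≈ 44449.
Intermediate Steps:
K = 191/7 (K = (1/7)*191 = 191/7 ≈ 27.286)
c(a, m) = 7/191 (c(a, m) = 1/(191/7) = 7/191)
f - c(-85, -149) = 44449 - 1*7/191 = 44449 - 7/191 = 8489752/191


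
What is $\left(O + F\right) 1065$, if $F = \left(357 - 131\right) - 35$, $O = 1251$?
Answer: $1535730$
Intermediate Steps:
$F = 191$ ($F = 226 - 35 = 191$)
$\left(O + F\right) 1065 = \left(1251 + 191\right) 1065 = 1442 \cdot 1065 = 1535730$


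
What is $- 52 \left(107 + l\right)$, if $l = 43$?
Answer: $-7800$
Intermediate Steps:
$- 52 \left(107 + l\right) = - 52 \left(107 + 43\right) = \left(-52\right) 150 = -7800$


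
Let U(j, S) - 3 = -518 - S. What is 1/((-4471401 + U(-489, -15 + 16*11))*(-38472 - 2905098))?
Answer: 1/13163871694890 ≈ 7.5965e-14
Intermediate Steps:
U(j, S) = -515 - S (U(j, S) = 3 + (-518 - S) = -515 - S)
1/((-4471401 + U(-489, -15 + 16*11))*(-38472 - 2905098)) = 1/((-4471401 + (-515 - (-15 + 16*11)))*(-38472 - 2905098)) = 1/((-4471401 + (-515 - (-15 + 176)))*(-2943570)) = 1/((-4471401 + (-515 - 1*161))*(-2943570)) = 1/((-4471401 + (-515 - 161))*(-2943570)) = 1/((-4471401 - 676)*(-2943570)) = 1/(-4472077*(-2943570)) = 1/13163871694890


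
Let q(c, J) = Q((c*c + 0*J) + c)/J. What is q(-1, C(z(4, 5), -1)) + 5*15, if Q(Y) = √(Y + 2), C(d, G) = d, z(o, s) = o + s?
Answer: 75 + √2/9 ≈ 75.157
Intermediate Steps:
Q(Y) = √(2 + Y)
q(c, J) = √(2 + c + c²)/J (q(c, J) = √(2 + ((c*c + 0*J) + c))/J = √(2 + ((c² + 0) + c))/J = √(2 + (c² + c))/J = √(2 + (c + c²))/J = √(2 + c + c²)/J)
q(-1, C(z(4, 5), -1)) + 5*15 = √(2 - (1 - 1))/(4 + 5) + 5*15 = √(2 - 1*0)/9 + 75 = √(2 + 0)/9 + 75 = √2/9 + 75 = 75 + √2/9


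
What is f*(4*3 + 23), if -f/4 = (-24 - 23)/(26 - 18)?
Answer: 1645/2 ≈ 822.50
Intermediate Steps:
f = 47/2 (f = -4*(-24 - 23)/(26 - 18) = -(-188)/8 = -4*(-47/8) = 47/2 ≈ 23.500)
f*(4*3 + 23) = 47*(4*3 + 23)/2 = 47*(12 + 23)/2 = (47/2)*35 = 1645/2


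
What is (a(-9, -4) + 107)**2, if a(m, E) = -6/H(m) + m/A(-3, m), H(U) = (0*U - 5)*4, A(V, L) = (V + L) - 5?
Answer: 336025561/28900 ≈ 11627.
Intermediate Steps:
A(V, L) = -5 + L + V (A(V, L) = (L + V) - 5 = -5 + L + V)
H(U) = -20 (H(U) = (0 - 5)*4 = -5*4 = -20)
a(m, E) = 3/10 + m/(-8 + m) (a(m, E) = -6/(-20) + m/(-5 + m - 3) = -6*(-1/20) + m/(-8 + m) = 3/10 + m/(-8 + m))
(a(-9, -4) + 107)**2 = ((-24 + 13*(-9))/(10*(-8 - 9)) + 107)**2 = ((1/10)*(-24 - 117)/(-17) + 107)**2 = ((1/10)*(-1/17)*(-141) + 107)**2 = (141/170 + 107)**2 = (18331/170)**2 = 336025561/28900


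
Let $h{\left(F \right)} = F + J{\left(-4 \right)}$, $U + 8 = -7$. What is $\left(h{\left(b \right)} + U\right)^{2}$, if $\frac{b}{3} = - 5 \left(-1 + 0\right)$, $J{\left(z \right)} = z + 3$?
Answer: $1$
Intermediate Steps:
$U = -15$ ($U = -8 - 7 = -15$)
$J{\left(z \right)} = 3 + z$
$b = 15$ ($b = 3 \left(- 5 \left(-1 + 0\right)\right) = 3 \left(\left(-5\right) \left(-1\right)\right) = 3 \cdot 5 = 15$)
$h{\left(F \right)} = -1 + F$ ($h{\left(F \right)} = F + \left(3 - 4\right) = F - 1 = -1 + F$)
$\left(h{\left(b \right)} + U\right)^{2} = \left(\left(-1 + 15\right) - 15\right)^{2} = \left(14 - 15\right)^{2} = \left(-1\right)^{2} = 1$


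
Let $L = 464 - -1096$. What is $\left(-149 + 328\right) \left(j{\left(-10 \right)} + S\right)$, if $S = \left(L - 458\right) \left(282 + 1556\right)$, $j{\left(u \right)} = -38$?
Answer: $362553402$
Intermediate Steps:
$L = 1560$ ($L = 464 + 1096 = 1560$)
$S = 2025476$ ($S = \left(1560 - 458\right) \left(282 + 1556\right) = 1102 \cdot 1838 = 2025476$)
$\left(-149 + 328\right) \left(j{\left(-10 \right)} + S\right) = \left(-149 + 328\right) \left(-38 + 2025476\right) = 179 \cdot 2025438 = 362553402$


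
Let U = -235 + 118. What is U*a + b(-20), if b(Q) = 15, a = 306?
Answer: -35787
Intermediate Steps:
U = -117
U*a + b(-20) = -117*306 + 15 = -35802 + 15 = -35787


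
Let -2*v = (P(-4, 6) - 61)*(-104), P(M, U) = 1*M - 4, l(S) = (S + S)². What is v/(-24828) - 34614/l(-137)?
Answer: -24584321/77666122 ≈ -0.31654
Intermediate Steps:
l(S) = 4*S² (l(S) = (2*S)² = 4*S²)
P(M, U) = -4 + M (P(M, U) = M - 4 = -4 + M)
v = -3588 (v = -((-4 - 4) - 61)*(-104)/2 = -(-8 - 61)*(-104)/2 = -(-69)*(-104)/2 = -½*7176 = -3588)
v/(-24828) - 34614/l(-137) = -3588/(-24828) - 34614/(4*(-137)²) = -3588*(-1/24828) - 34614/(4*18769) = 299/2069 - 34614/75076 = 299/2069 - 34614*1/75076 = 299/2069 - 17307/37538 = -24584321/77666122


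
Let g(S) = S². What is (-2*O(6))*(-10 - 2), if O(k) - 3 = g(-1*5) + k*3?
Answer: 1104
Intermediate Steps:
O(k) = 28 + 3*k (O(k) = 3 + ((-1*5)² + k*3) = 3 + ((-5)² + 3*k) = 3 + (25 + 3*k) = 28 + 3*k)
(-2*O(6))*(-10 - 2) = (-2*(28 + 3*6))*(-10 - 2) = -2*(28 + 18)*(-12) = -2*46*(-12) = -92*(-12) = 1104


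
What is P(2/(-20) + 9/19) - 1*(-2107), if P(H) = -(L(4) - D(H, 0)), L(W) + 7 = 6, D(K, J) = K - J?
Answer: 400591/190 ≈ 2108.4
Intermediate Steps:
L(W) = -1 (L(W) = -7 + 6 = -1)
P(H) = 1 + H (P(H) = -(-1 - (H - 1*0)) = -(-1 - (H + 0)) = -(-1 - H) = 1 + H)
P(2/(-20) + 9/19) - 1*(-2107) = (1 + (2/(-20) + 9/19)) - 1*(-2107) = (1 + (2*(-1/20) + 9*(1/19))) + 2107 = (1 + (-⅒ + 9/19)) + 2107 = (1 + 71/190) + 2107 = 261/190 + 2107 = 400591/190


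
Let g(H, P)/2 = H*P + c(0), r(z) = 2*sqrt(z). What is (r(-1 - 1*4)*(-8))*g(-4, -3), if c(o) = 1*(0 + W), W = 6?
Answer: -576*I*sqrt(5) ≈ -1288.0*I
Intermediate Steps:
c(o) = 6 (c(o) = 1*(0 + 6) = 1*6 = 6)
g(H, P) = 12 + 2*H*P (g(H, P) = 2*(H*P + 6) = 2*(6 + H*P) = 12 + 2*H*P)
(r(-1 - 1*4)*(-8))*g(-4, -3) = ((2*sqrt(-1 - 1*4))*(-8))*(12 + 2*(-4)*(-3)) = ((2*sqrt(-1 - 4))*(-8))*(12 + 24) = ((2*sqrt(-5))*(-8))*36 = ((2*(I*sqrt(5)))*(-8))*36 = ((2*I*sqrt(5))*(-8))*36 = -16*I*sqrt(5)*36 = -576*I*sqrt(5)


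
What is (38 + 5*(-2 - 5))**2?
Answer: 9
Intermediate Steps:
(38 + 5*(-2 - 5))**2 = (38 + 5*(-7))**2 = (38 - 35)**2 = 3**2 = 9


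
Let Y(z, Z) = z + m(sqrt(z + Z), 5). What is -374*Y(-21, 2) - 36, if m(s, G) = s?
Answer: 7818 - 374*I*sqrt(19) ≈ 7818.0 - 1630.2*I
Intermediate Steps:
Y(z, Z) = z + sqrt(Z + z) (Y(z, Z) = z + sqrt(z + Z) = z + sqrt(Z + z))
-374*Y(-21, 2) - 36 = -374*(-21 + sqrt(2 - 21)) - 36 = -374*(-21 + sqrt(-19)) - 36 = -374*(-21 + I*sqrt(19)) - 36 = (7854 - 374*I*sqrt(19)) - 36 = 7818 - 374*I*sqrt(19)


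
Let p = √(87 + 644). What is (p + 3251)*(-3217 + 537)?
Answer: -8712680 - 2680*√731 ≈ -8.7851e+6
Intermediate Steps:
p = √731 ≈ 27.037
(p + 3251)*(-3217 + 537) = (√731 + 3251)*(-3217 + 537) = (3251 + √731)*(-2680) = -8712680 - 2680*√731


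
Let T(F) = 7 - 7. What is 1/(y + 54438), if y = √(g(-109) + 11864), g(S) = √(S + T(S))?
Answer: 1/(54438 + √(11864 + I*√109)) ≈ 1.8333e-5 - 0.e-11*I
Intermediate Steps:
T(F) = 0
g(S) = √S (g(S) = √(S + 0) = √S)
y = √(11864 + I*√109) (y = √(√(-109) + 11864) = √(I*√109 + 11864) = √(11864 + I*√109) ≈ 108.92 + 0.0479*I)
1/(y + 54438) = 1/(√(11864 + I*√109) + 54438) = 1/(54438 + √(11864 + I*√109))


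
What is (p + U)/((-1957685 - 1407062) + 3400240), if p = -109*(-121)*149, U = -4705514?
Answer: -913451/11831 ≈ -77.208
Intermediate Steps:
p = 1965161 (p = 13189*149 = 1965161)
(p + U)/((-1957685 - 1407062) + 3400240) = (1965161 - 4705514)/((-1957685 - 1407062) + 3400240) = -2740353/(-3364747 + 3400240) = -2740353/35493 = -2740353*1/35493 = -913451/11831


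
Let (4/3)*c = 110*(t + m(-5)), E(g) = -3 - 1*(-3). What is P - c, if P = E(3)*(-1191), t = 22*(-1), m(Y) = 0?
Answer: 1815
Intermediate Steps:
t = -22
E(g) = 0 (E(g) = -3 + 3 = 0)
c = -1815 (c = 3*(110*(-22 + 0))/4 = 3*(110*(-22))/4 = (3/4)*(-2420) = -1815)
P = 0 (P = 0*(-1191) = 0)
P - c = 0 - 1*(-1815) = 0 + 1815 = 1815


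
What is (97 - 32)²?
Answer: 4225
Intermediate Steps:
(97 - 32)² = 65² = 4225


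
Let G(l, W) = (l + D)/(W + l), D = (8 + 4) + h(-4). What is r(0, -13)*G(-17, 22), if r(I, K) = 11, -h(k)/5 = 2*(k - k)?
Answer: -11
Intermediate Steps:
h(k) = 0 (h(k) = -10*(k - k) = -10*0 = -5*0 = 0)
D = 12 (D = (8 + 4) + 0 = 12 + 0 = 12)
G(l, W) = (12 + l)/(W + l) (G(l, W) = (l + 12)/(W + l) = (12 + l)/(W + l))
r(0, -13)*G(-17, 22) = 11*((12 - 17)/(22 - 17)) = 11*(-5/5) = 11*((⅕)*(-5)) = 11*(-1) = -11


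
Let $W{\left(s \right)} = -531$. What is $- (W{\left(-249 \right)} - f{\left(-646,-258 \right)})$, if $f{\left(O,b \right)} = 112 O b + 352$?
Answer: $18667699$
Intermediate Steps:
$f{\left(O,b \right)} = 352 + 112 O b$ ($f{\left(O,b \right)} = 112 O b + 352 = 352 + 112 O b$)
$- (W{\left(-249 \right)} - f{\left(-646,-258 \right)}) = - (-531 - \left(352 + 112 \left(-646\right) \left(-258\right)\right)) = - (-531 - \left(352 + 18666816\right)) = - (-531 - 18667168) = \left(-1\right) \left(-18667699\right) = 18667699$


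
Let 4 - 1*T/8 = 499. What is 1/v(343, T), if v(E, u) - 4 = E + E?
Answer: 1/690 ≈ 0.0014493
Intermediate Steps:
T = -3960 (T = 32 - 8*499 = 32 - 3992 = -3960)
v(E, u) = 4 + 2*E (v(E, u) = 4 + (E + E) = 4 + 2*E)
1/v(343, T) = 1/(4 + 2*343) = 1/(4 + 686) = 1/690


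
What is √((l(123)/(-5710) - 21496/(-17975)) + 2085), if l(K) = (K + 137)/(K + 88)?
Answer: √391372183859487959739/433129195 ≈ 45.675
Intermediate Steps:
l(K) = (137 + K)/(88 + K)
√((l(123)/(-5710) - 21496/(-17975)) + 2085) = √((((137 + 123)/(88 + 123))/(-5710) - 21496/(-17975)) + 2085) = √(((260/211)*(-1/5710) - 21496*(-1/17975)) + 2085) = √((((1/211)*260)*(-1/5710) + 21496/17975) + 2085) = √(((260/211)*(-1/5710) + 21496/17975) + 2085) = √((-26/120481 + 21496/17975) + 2085) = √(2589392226/2165645975 + 2085) = √(4517961250101/2165645975) = √391372183859487959739/433129195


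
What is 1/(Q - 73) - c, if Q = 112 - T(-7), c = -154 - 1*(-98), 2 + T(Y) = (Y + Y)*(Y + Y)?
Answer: 8679/155 ≈ 55.994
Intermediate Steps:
T(Y) = -2 + 4*Y² (T(Y) = -2 + (Y + Y)*(Y + Y) = -2 + (2*Y)*(2*Y) = -2 + 4*Y²)
c = -56 (c = -154 + 98 = -56)
Q = -82 (Q = 112 - (-2 + 4*(-7)²) = 112 - (-2 + 4*49) = 112 - (-2 + 196) = 112 - 1*194 = 112 - 194 = -82)
1/(Q - 73) - c = 1/(-82 - 73) - 1*(-56) = 1/(-155) + 56 = -1/155 + 56 = 8679/155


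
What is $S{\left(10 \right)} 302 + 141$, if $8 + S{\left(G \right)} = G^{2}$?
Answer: $27925$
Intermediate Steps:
$S{\left(G \right)} = -8 + G^{2}$
$S{\left(10 \right)} 302 + 141 = \left(-8 + 10^{2}\right) 302 + 141 = \left(-8 + 100\right) 302 + 141 = 92 \cdot 302 + 141 = 27784 + 141 = 27925$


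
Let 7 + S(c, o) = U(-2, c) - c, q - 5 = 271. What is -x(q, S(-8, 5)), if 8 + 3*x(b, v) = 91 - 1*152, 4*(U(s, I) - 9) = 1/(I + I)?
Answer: 23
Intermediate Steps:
q = 276 (q = 5 + 271 = 276)
U(s, I) = 9 + 1/(8*I) (U(s, I) = 9 + 1/(4*(I + I)) = 9 + 1/(4*((2*I))) = 9 + (1/(2*I))/4 = 9 + 1/(8*I))
S(c, o) = 2 - c + 1/(8*c) (S(c, o) = -7 + ((9 + 1/(8*c)) - c) = -7 + (9 - c + 1/(8*c)) = 2 - c + 1/(8*c))
x(b, v) = -23 (x(b, v) = -8/3 + (91 - 1*152)/3 = -8/3 + (91 - 152)/3 = -8/3 + (⅓)*(-61) = -8/3 - 61/3 = -23)
-x(q, S(-8, 5)) = -1*(-23) = 23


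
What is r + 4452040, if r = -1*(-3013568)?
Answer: 7465608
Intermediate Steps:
r = 3013568
r + 4452040 = 3013568 + 4452040 = 7465608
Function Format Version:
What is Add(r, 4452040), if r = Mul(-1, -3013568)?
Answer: 7465608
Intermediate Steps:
r = 3013568
Add(r, 4452040) = Add(3013568, 4452040) = 7465608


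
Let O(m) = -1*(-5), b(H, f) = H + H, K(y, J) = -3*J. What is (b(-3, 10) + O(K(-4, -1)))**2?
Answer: 1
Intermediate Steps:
b(H, f) = 2*H
O(m) = 5
(b(-3, 10) + O(K(-4, -1)))**2 = (2*(-3) + 5)**2 = (-6 + 5)**2 = (-1)**2 = 1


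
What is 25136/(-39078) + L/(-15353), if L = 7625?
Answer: -26303183/23075559 ≈ -1.1399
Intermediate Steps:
25136/(-39078) + L/(-15353) = 25136/(-39078) + 7625/(-15353) = 25136*(-1/39078) + 7625*(-1/15353) = -12568/19539 - 7625/15353 = -26303183/23075559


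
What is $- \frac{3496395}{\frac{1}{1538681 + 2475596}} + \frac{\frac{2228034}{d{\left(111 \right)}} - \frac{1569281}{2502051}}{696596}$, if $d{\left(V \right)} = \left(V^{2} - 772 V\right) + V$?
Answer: $- \frac{2690900546505975410648110709}{191721059023560} \approx -1.4036 \cdot 10^{13}$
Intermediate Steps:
$d{\left(V \right)} = V^{2} - 771 V$
$- \frac{3496395}{\frac{1}{1538681 + 2475596}} + \frac{\frac{2228034}{d{\left(111 \right)}} - \frac{1569281}{2502051}}{696596} = - \frac{3496395}{\frac{1}{1538681 + 2475596}} + \frac{\frac{2228034}{111 \left(-771 + 111\right)} - \frac{1569281}{2502051}}{696596} = - \frac{3496395}{\frac{1}{4014277}} + \left(\frac{2228034}{111 \left(-660\right)} - \frac{42413}{67623}\right) \frac{1}{696596} = - 3496395 \frac{1}{\frac{1}{4014277}} + \left(\frac{2228034}{-73260} - \frac{42413}{67623}\right) \frac{1}{696596} = \left(-3496395\right) 4014277 + \left(2228034 \left(- \frac{1}{73260}\right) - \frac{42413}{67623}\right) \frac{1}{696596} = -14035498031415 + \left(- \frac{371339}{12210} - \frac{42413}{67623}\right) \frac{1}{696596} = -14035498031415 - \frac{8542973309}{191721059023560} = - \frac{2690900546505975410648110709}{191721059023560}$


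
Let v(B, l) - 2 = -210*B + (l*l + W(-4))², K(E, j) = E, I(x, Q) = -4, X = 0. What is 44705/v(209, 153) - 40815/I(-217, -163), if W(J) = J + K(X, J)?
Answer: 22356422020475/2191000548 ≈ 10204.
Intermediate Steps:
W(J) = J (W(J) = J + 0 = J)
v(B, l) = 2 + (-4 + l²)² - 210*B (v(B, l) = 2 + (-210*B + (l*l - 4)²) = 2 + (-210*B + (l² - 4)²) = 2 + (-210*B + (-4 + l²)²) = 2 + ((-4 + l²)² - 210*B) = 2 + (-4 + l²)² - 210*B)
44705/v(209, 153) - 40815/I(-217, -163) = 44705/(2 + (-4 + 153²)² - 210*209) - 40815/(-4) = 44705/(2 + (-4 + 23409)² - 43890) - 40815*(-¼) = 44705/(2 + 23405² - 43890) + 40815/4 = 44705/(2 + 547794025 - 43890) + 40815/4 = 44705/547750137 + 40815/4 = 22356422020475/2191000548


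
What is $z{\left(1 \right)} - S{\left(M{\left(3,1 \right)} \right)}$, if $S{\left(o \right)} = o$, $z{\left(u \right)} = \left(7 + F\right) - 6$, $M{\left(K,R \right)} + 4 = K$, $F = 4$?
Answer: $6$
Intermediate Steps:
$M{\left(K,R \right)} = -4 + K$
$z{\left(u \right)} = 5$ ($z{\left(u \right)} = \left(7 + 4\right) - 6 = 11 - 6 = 5$)
$z{\left(1 \right)} - S{\left(M{\left(3,1 \right)} \right)} = 5 - \left(-4 + 3\right) = 5 - -1 = 5 + 1 = 6$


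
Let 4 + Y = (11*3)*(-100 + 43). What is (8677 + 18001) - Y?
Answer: 28563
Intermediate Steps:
Y = -1885 (Y = -4 + (11*3)*(-100 + 43) = -4 + 33*(-57) = -4 - 1881 = -1885)
(8677 + 18001) - Y = (8677 + 18001) - 1*(-1885) = 26678 + 1885 = 28563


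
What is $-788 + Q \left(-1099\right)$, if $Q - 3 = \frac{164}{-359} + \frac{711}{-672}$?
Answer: $- \frac{27802897}{11488} \approx -2420.2$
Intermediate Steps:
$Q = \frac{119429}{80416}$ ($Q = 3 + \left(\frac{164}{-359} + \frac{711}{-672}\right) = 3 + \left(164 \left(- \frac{1}{359}\right) + 711 \left(- \frac{1}{672}\right)\right) = 3 - \frac{121819}{80416} = \frac{119429}{80416} \approx 1.4851$)
$-788 + Q \left(-1099\right) = -788 + \frac{119429}{80416} \left(-1099\right) = -788 - \frac{18750353}{11488} = - \frac{27802897}{11488}$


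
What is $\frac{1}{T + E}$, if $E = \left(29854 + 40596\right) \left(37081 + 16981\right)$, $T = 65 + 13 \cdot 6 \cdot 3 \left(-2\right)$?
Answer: $\frac{1}{3808667497} \approx 2.6256 \cdot 10^{-10}$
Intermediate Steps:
$T = -403$ ($T = 65 + 13 \cdot 18 \left(-2\right) = 65 + 13 \left(-36\right) = 65 - 468 = -403$)
$E = 3808667900$ ($E = 70450 \cdot 54062 = 3808667900$)
$\frac{1}{T + E} = \frac{1}{-403 + 3808667900} = \frac{1}{3808667497}$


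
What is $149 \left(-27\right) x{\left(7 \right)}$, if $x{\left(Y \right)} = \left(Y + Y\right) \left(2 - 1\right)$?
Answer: $-56322$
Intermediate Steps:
$x{\left(Y \right)} = 2 Y$ ($x{\left(Y \right)} = 2 Y 1 = 2 Y$)
$149 \left(-27\right) x{\left(7 \right)} = 149 \left(-27\right) 2 \cdot 7 = \left(-4023\right) 14 = -56322$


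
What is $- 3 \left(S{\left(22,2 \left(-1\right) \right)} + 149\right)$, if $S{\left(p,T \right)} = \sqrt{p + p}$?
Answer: $-447 - 6 \sqrt{11} \approx -466.9$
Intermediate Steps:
$S{\left(p,T \right)} = \sqrt{2} \sqrt{p}$ ($S{\left(p,T \right)} = \sqrt{2 p} = \sqrt{2} \sqrt{p}$)
$- 3 \left(S{\left(22,2 \left(-1\right) \right)} + 149\right) = - 3 \left(\sqrt{2} \sqrt{22} + 149\right) = - 3 \left(2 \sqrt{11} + 149\right) = - 3 \left(149 + 2 \sqrt{11}\right) = -447 - 6 \sqrt{11}$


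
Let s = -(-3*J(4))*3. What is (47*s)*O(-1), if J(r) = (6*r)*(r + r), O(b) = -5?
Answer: -406080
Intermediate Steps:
J(r) = 12*r² (J(r) = (6*r)*(2*r) = 12*r²)
s = 1728 (s = -(-36*4²)*3 = -(-36*16)*3 = -(-3*192)*3 = -(-576)*3 = -1*(-1728) = 1728)
(47*s)*O(-1) = (47*1728)*(-5) = 81216*(-5) = -406080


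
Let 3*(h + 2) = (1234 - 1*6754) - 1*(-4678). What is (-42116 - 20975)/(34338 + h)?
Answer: -189273/102166 ≈ -1.8526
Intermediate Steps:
h = -848/3 (h = -2 + ((1234 - 1*6754) - 1*(-4678))/3 = -2 + ((1234 - 6754) + 4678)/3 = -2 + (-5520 + 4678)/3 = -2 + (⅓)*(-842) = -2 - 842/3 = -848/3 ≈ -282.67)
(-42116 - 20975)/(34338 + h) = (-42116 - 20975)/(34338 - 848/3) = -63091/102166/3 = -63091*3/102166 = -189273/102166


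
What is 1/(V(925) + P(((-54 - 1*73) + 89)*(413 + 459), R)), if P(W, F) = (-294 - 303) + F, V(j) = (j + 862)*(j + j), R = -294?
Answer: 1/3305059 ≈ 3.0257e-7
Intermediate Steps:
V(j) = 2*j*(862 + j) (V(j) = (862 + j)*(2*j) = 2*j*(862 + j))
P(W, F) = -597 + F
1/(V(925) + P(((-54 - 1*73) + 89)*(413 + 459), R)) = 1/(2*925*(862 + 925) + (-597 - 294)) = 1/(2*925*1787 - 891) = 1/(3305950 - 891) = 1/3305059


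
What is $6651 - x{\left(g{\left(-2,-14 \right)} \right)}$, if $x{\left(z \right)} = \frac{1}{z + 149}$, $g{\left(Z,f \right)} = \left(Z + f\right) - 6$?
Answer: $\frac{844676}{127} \approx 6651.0$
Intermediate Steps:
$g{\left(Z,f \right)} = -6 + Z + f$ ($g{\left(Z,f \right)} = \left(Z + f\right) + \left(-7 + 1\right) = \left(Z + f\right) - 6 = -6 + Z + f$)
$x{\left(z \right)} = \frac{1}{149 + z}$
$6651 - x{\left(g{\left(-2,-14 \right)} \right)} = 6651 - \frac{1}{149 - 22} = 6651 - \frac{1}{127} = \frac{844676}{127}$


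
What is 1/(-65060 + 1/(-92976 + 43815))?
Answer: -49161/3198414661 ≈ -1.5370e-5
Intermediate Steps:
1/(-65060 + 1/(-92976 + 43815)) = 1/(-65060 + 1/(-49161)) = 1/(-65060 - 1/49161) = 1/(-3198414661/49161) = -49161/3198414661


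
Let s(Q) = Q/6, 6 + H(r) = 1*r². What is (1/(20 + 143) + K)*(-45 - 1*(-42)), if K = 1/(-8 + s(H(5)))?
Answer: 2847/4727 ≈ 0.60228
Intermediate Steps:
H(r) = -6 + r² (H(r) = -6 + 1*r² = -6 + r²)
s(Q) = Q/6 (s(Q) = Q*(⅙) = Q/6)
K = -6/29 (K = 1/(-8 + (-6 + 5²)/6) = 1/(-8 + (-6 + 25)/6) = 1/(-8 + (⅙)*19) = 1/(-8 + 19/6) = 1/(-29/6) = -6/29 ≈ -0.20690)
(1/(20 + 143) + K)*(-45 - 1*(-42)) = (1/(20 + 143) - 6/29)*(-45 - 1*(-42)) = (1/163 - 6/29)*(-45 + 42) = (1/163 - 6/29)*(-3) = -949/4727*(-3) = 2847/4727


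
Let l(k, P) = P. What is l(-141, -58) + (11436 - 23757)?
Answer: -12379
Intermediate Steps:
l(-141, -58) + (11436 - 23757) = -58 + (11436 - 23757) = -58 - 12321 = -12379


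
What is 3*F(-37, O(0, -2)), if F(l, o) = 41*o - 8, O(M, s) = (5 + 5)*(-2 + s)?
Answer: -4944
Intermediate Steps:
O(M, s) = -20 + 10*s (O(M, s) = 10*(-2 + s) = -20 + 10*s)
F(l, o) = -8 + 41*o
3*F(-37, O(0, -2)) = 3*(-8 + 41*(-20 + 10*(-2))) = 3*(-8 + 41*(-20 - 20)) = 3*(-8 + 41*(-40)) = 3*(-8 - 1640) = 3*(-1648) = -4944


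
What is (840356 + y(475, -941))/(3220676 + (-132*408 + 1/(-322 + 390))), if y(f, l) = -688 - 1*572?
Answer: 57058528/215343761 ≈ 0.26497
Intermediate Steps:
y(f, l) = -1260 (y(f, l) = -688 - 572 = -1260)
(840356 + y(475, -941))/(3220676 + (-132*408 + 1/(-322 + 390))) = (840356 - 1260)/(3220676 + (-132*408 + 1/(-322 + 390))) = 839096/(3220676 + (-53856 + 1/68)) = 839096/(3220676 - 3662207/68) = 839096/(215343761/68) = 839096*(68/215343761) = 57058528/215343761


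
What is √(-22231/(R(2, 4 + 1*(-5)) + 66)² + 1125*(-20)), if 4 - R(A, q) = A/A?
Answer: I*√107144731/69 ≈ 150.02*I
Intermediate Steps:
R(A, q) = 3 (R(A, q) = 4 - A/A = 4 - 1*1 = 4 - 1 = 3)
√(-22231/(R(2, 4 + 1*(-5)) + 66)² + 1125*(-20)) = √(-22231/(3 + 66)² + 1125*(-20)) = √(-22231/(69²) - 22500) = √(-22231/4761 - 22500) = √(-107144731/4761) = I*√107144731/69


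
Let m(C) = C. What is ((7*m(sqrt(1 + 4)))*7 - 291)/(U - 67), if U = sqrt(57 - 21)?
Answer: 291/61 - 49*sqrt(5)/61 ≈ 2.9743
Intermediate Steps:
U = 6 (U = sqrt(36) = 6)
((7*m(sqrt(1 + 4)))*7 - 291)/(U - 67) = ((7*sqrt(1 + 4))*7 - 291)/(6 - 67) = ((7*sqrt(5))*7 - 291)/(-61) = (49*sqrt(5) - 291)*(-1/61) = (-291 + 49*sqrt(5))*(-1/61) = 291/61 - 49*sqrt(5)/61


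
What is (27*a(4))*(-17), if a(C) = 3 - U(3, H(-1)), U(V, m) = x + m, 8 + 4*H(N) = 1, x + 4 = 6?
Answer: -5049/4 ≈ -1262.3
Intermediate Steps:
x = 2 (x = -4 + 6 = 2)
H(N) = -7/4 (H(N) = -2 + (¼)*1 = -2 + ¼ = -7/4)
U(V, m) = 2 + m
a(C) = 11/4 (a(C) = 3 - (2 - 7/4) = 3 - 1*¼ = 3 - ¼ = 11/4)
(27*a(4))*(-17) = (27*(11/4))*(-17) = (297/4)*(-17) = -5049/4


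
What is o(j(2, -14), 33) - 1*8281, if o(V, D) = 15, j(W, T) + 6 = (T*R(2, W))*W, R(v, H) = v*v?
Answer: -8266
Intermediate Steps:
R(v, H) = v²
j(W, T) = -6 + 4*T*W (j(W, T) = -6 + (T*2²)*W = -6 + (T*4)*W = -6 + (4*T)*W = -6 + 4*T*W)
o(j(2, -14), 33) - 1*8281 = 15 - 1*8281 = 15 - 8281 = -8266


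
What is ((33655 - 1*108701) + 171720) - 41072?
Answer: 55602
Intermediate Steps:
((33655 - 1*108701) + 171720) - 41072 = ((33655 - 108701) + 171720) - 41072 = (-75046 + 171720) - 41072 = 96674 - 41072 = 55602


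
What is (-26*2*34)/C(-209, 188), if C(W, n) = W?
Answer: 1768/209 ≈ 8.4593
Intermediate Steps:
(-26*2*34)/C(-209, 188) = (-26*2*34)/(-209) = -52*34*(-1/209) = -1768*(-1/209) = 1768/209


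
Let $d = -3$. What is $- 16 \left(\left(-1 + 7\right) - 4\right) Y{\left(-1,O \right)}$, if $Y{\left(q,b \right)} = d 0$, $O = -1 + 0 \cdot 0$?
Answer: $0$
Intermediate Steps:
$O = -1$ ($O = -1 + 0 = -1$)
$Y{\left(q,b \right)} = 0$ ($Y{\left(q,b \right)} = \left(-3\right) 0 = 0$)
$- 16 \left(\left(-1 + 7\right) - 4\right) Y{\left(-1,O \right)} = - 16 \left(\left(-1 + 7\right) - 4\right) 0 = - 16 \left(6 - 4\right) 0 = \left(-16\right) 2 \cdot 0 = \left(-32\right) 0 = 0$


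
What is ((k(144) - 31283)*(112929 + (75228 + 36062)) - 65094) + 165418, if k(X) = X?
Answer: -6981855117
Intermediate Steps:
((k(144) - 31283)*(112929 + (75228 + 36062)) - 65094) + 165418 = ((144 - 31283)*(112929 + (75228 + 36062)) - 65094) + 165418 = (-31139*(112929 + 111290) - 65094) + 165418 = (-31139*224219 - 65094) + 165418 = (-6981955441 - 65094) + 165418 = -6982020535 + 165418 = -6981855117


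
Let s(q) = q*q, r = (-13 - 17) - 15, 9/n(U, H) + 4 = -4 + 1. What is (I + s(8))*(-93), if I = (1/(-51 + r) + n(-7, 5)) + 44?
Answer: -2222855/224 ≈ -9923.5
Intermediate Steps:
n(U, H) = -9/7 (n(U, H) = 9/(-4 + (-4 + 1)) = 9/(-4 - 3) = 9/(-7) = 9*(-⅐) = -9/7)
r = -45 (r = -30 - 15 = -45)
I = 28697/672 (I = (1/(-51 - 45) - 9/7) + 44 = (1/(-96) - 9/7) + 44 = (-1/96 - 9/7) + 44 = -871/672 + 44 = 28697/672 ≈ 42.704)
s(q) = q²
(I + s(8))*(-93) = (28697/672 + 8²)*(-93) = (28697/672 + 64)*(-93) = (71705/672)*(-93) = -2222855/224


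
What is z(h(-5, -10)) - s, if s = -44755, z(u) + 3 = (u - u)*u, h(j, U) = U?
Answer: 44752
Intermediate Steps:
z(u) = -3 (z(u) = -3 + (u - u)*u = -3 + 0*u = -3 + 0 = -3)
z(h(-5, -10)) - s = -3 - 1*(-44755) = -3 + 44755 = 44752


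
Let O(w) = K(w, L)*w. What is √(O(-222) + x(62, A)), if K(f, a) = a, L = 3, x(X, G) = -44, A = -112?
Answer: I*√710 ≈ 26.646*I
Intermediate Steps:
O(w) = 3*w
√(O(-222) + x(62, A)) = √(3*(-222) - 44) = √(-666 - 44) = √(-710) = I*√710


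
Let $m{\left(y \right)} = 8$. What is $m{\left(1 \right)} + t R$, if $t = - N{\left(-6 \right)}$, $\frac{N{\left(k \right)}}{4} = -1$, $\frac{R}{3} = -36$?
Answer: $-424$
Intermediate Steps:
$R = -108$ ($R = 3 \left(-36\right) = -108$)
$N{\left(k \right)} = -4$ ($N{\left(k \right)} = 4 \left(-1\right) = -4$)
$t = 4$ ($t = \left(-1\right) \left(-4\right) = 4$)
$m{\left(1 \right)} + t R = 8 + 4 \left(-108\right) = 8 - 432 = -424$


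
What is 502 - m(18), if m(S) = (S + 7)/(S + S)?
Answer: 18047/36 ≈ 501.31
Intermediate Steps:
m(S) = (7 + S)/(2*S) (m(S) = (7 + S)/((2*S)) = (7 + S)*(1/(2*S)) = (7 + S)/(2*S))
502 - m(18) = 502 - (7 + 18)/(2*18) = 502 - 25/(2*18) = 502 - 1*25/36 = 502 - 25/36 = 18047/36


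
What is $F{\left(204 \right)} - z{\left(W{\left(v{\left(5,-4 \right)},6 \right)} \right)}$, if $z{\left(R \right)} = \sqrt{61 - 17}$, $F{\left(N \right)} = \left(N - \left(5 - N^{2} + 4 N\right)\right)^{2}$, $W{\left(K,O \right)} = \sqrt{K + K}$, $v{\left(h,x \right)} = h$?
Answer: $1680918001 - 2 \sqrt{11} \approx 1.6809 \cdot 10^{9}$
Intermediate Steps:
$W{\left(K,O \right)} = \sqrt{2} \sqrt{K}$ ($W{\left(K,O \right)} = \sqrt{2 K} = \sqrt{2} \sqrt{K}$)
$F{\left(N \right)} = \left(-5 + N^{2} - 3 N\right)^{2}$ ($F{\left(N \right)} = \left(N - \left(5 - N^{2} + 4 N\right)\right)^{2} = \left(-5 + N^{2} - 3 N\right)^{2}$)
$z{\left(R \right)} = 2 \sqrt{11}$ ($z{\left(R \right)} = \sqrt{44} = 2 \sqrt{11}$)
$F{\left(204 \right)} - z{\left(W{\left(v{\left(5,-4 \right)},6 \right)} \right)} = \left(5 - 204^{2} + 3 \cdot 204\right)^{2} - 2 \sqrt{11} = \left(5 - 41616 + 612\right)^{2} - 2 \sqrt{11} = \left(-40999\right)^{2} - 2 \sqrt{11} = 1680918001 - 2 \sqrt{11}$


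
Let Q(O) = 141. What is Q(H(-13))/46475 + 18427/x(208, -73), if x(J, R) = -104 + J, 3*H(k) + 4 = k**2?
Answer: 65877653/371800 ≈ 177.19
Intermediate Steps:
H(k) = -4/3 + k**2/3
Q(H(-13))/46475 + 18427/x(208, -73) = 141/46475 + 18427/(-104 + 208) = 141*(1/46475) + 18427/104 = 141/46475 + 18427*(1/104) = 141/46475 + 18427/104 = 65877653/371800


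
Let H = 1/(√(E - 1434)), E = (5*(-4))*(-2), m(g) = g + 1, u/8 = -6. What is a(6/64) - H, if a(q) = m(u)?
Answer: -47 + I*√1394/1394 ≈ -47.0 + 0.026784*I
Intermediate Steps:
u = -48 (u = 8*(-6) = -48)
m(g) = 1 + g
E = 40 (E = -20*(-2) = 40)
a(q) = -47 (a(q) = 1 - 48 = -47)
H = -I*√1394/1394 (H = 1/(√(40 - 1434)) = 1/(√(-1394)) = 1/(I*√1394) = -I*√1394/1394 ≈ -0.026784*I)
a(6/64) - H = -47 - (-1)*I*√1394/1394 = -47 + I*√1394/1394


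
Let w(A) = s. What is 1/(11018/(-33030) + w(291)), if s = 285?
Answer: 16515/4701266 ≈ 0.0035129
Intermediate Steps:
w(A) = 285
1/(11018/(-33030) + w(291)) = 1/(11018/(-33030) + 285) = 1/(11018*(-1/33030) + 285) = 1/(-5509/16515 + 285) = 1/(4701266/16515) = 16515/4701266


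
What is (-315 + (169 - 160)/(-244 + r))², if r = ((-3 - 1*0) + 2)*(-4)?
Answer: 635191209/6400 ≈ 99249.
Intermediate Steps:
r = 4 (r = ((-3 + 0) + 2)*(-4) = (-3 + 2)*(-4) = -1*(-4) = 4)
(-315 + (169 - 160)/(-244 + r))² = (-315 + (169 - 160)/(-244 + 4))² = (-315 + 9/(-240))² = (-315 + 9*(-1/240))² = (-315 - 3/80)² = (-25203/80)² = 635191209/6400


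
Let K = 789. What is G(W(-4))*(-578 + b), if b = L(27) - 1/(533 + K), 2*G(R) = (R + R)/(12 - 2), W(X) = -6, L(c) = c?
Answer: 2185269/6610 ≈ 330.60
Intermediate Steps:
G(R) = R/10 (G(R) = ((R + R)/(12 - 2))/2 = ((2*R)/10)/2 = ((2*R)*(⅒))/2 = (R/5)/2 = R/10)
b = 35693/1322 (b = 27 - 1/(533 + 789) = 27 - 1/1322 = 35693/1322 ≈ 26.999)
G(W(-4))*(-578 + b) = ((⅒)*(-6))*(-578 + 35693/1322) = -⅗*(-728423/1322) = 2185269/6610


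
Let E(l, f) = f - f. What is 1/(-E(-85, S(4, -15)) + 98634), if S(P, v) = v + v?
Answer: 1/98634 ≈ 1.0138e-5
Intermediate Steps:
S(P, v) = 2*v
E(l, f) = 0
1/(-E(-85, S(4, -15)) + 98634) = 1/(-1*0 + 98634) = 1/(0 + 98634) = 1/98634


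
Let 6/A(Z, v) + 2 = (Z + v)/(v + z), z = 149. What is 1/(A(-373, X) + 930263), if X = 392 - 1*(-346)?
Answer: 1409/1310735245 ≈ 1.0750e-6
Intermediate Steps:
X = 738 (X = 392 + 346 = 738)
A(Z, v) = 6/(-2 + (Z + v)/(149 + v)) (A(Z, v) = 6/(-2 + (Z + v)/(v + 149)) = 6/(-2 + (Z + v)/(149 + v)))
1/(A(-373, X) + 930263) = 1/(6*(-149 - 1*738)/(298 + 738 - 1*(-373)) + 930263) = 1/(6*(-149 - 738)/(298 + 738 + 373) + 930263) = 1/(6*(-887)/1409 + 930263) = 1/(6*(1/1409)*(-887) + 930263) = 1/(-5322/1409 + 930263) = 1/(1310735245/1409) = 1409/1310735245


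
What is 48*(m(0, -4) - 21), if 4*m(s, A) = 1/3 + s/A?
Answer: -1004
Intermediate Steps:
m(s, A) = 1/12 + s/(4*A) (m(s, A) = (1/3 + s/A)/4 = (1*(⅓) + s/A)/4 = (⅓ + s/A)/4 = 1/12 + s/(4*A))
48*(m(0, -4) - 21) = 48*((1/12)*(-4 + 3*0)/(-4) - 21) = 48*((1/12)*(-¼)*(-4 + 0) - 21) = 48*((1/12)*(-¼)*(-4) - 21) = 48*(1/12 - 21) = 48*(-251/12) = -1004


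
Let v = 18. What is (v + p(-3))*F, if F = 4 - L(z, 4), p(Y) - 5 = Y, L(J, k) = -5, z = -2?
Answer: 180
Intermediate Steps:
p(Y) = 5 + Y
F = 9 (F = 4 - 1*(-5) = 4 + 5 = 9)
(v + p(-3))*F = (18 + (5 - 3))*9 = (18 + 2)*9 = 20*9 = 180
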